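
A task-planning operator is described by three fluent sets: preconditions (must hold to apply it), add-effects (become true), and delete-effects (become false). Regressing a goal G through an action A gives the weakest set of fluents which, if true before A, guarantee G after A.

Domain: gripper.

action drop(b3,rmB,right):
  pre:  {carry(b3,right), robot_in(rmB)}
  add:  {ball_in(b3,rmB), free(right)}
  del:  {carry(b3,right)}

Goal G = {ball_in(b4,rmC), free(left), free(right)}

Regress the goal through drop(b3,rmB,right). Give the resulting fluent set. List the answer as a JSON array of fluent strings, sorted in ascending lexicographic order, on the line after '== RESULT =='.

Regress:
  G ∩ del = {}  (empty — regression defined)
  G \ add = {ball_in(b4,rmC), free(left), free(right)} \ {ball_in(b3,rmB), free(right)} = {ball_in(b4,rmC), free(left)}
  ∪ pre   = {ball_in(b4,rmC), free(left)} ∪ {carry(b3,right), robot_in(rmB)}
          = {ball_in(b4,rmC), carry(b3,right), free(left), robot_in(rmB)}

== RESULT ==
["ball_in(b4,rmC)", "carry(b3,right)", "free(left)", "robot_in(rmB)"]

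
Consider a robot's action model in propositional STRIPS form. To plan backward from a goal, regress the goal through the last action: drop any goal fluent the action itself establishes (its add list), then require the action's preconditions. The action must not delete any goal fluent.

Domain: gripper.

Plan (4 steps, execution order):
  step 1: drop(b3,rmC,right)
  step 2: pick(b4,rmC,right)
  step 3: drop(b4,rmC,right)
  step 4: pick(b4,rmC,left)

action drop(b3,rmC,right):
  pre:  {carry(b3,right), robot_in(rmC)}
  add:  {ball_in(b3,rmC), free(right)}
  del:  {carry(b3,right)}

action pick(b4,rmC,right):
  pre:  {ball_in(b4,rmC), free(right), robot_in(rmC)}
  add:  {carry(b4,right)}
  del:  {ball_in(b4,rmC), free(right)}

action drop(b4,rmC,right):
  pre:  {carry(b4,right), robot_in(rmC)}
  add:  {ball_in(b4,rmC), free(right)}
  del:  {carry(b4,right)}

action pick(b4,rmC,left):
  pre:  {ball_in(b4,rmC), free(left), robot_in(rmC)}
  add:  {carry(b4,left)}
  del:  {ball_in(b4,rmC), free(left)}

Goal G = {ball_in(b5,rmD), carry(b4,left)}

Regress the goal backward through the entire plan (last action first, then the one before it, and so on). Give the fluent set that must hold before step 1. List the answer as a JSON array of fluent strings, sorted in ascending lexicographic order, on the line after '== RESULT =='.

Regress step by step:
  through step 4 (pick(b4,rmC,left)): drop {carry(b4,left)}, keep {ball_in(b5,rmD)}, require {ball_in(b4,rmC), free(left), robot_in(rmC)}
    → {ball_in(b4,rmC), ball_in(b5,rmD), free(left), robot_in(rmC)}
  through step 3 (drop(b4,rmC,right)): drop {ball_in(b4,rmC)}, keep {ball_in(b5,rmD), free(left), robot_in(rmC)}, require {carry(b4,right), robot_in(rmC)}
    → {ball_in(b5,rmD), carry(b4,right), free(left), robot_in(rmC)}
  through step 2 (pick(b4,rmC,right)): drop {carry(b4,right)}, keep {ball_in(b5,rmD), free(left), robot_in(rmC)}, require {ball_in(b4,rmC), free(right), robot_in(rmC)}
    → {ball_in(b4,rmC), ball_in(b5,rmD), free(left), free(right), robot_in(rmC)}
  through step 1 (drop(b3,rmC,right)): drop {free(right)}, keep {ball_in(b4,rmC), ball_in(b5,rmD), free(left), robot_in(rmC)}, require {carry(b3,right), robot_in(rmC)}
    → {ball_in(b4,rmC), ball_in(b5,rmD), carry(b3,right), free(left), robot_in(rmC)}

== RESULT ==
["ball_in(b4,rmC)", "ball_in(b5,rmD)", "carry(b3,right)", "free(left)", "robot_in(rmC)"]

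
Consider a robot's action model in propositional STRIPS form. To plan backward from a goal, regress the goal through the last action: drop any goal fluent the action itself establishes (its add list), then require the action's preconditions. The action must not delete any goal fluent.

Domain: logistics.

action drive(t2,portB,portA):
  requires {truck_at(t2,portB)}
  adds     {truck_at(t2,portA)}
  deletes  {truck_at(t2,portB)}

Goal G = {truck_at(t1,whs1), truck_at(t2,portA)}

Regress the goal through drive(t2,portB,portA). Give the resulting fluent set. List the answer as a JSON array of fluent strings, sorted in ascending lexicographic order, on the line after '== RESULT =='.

Regress:
  G ∩ del = {}  (empty — regression defined)
  G \ add = {truck_at(t1,whs1), truck_at(t2,portA)} \ {truck_at(t2,portA)} = {truck_at(t1,whs1)}
  ∪ pre   = {truck_at(t1,whs1)} ∪ {truck_at(t2,portB)}
          = {truck_at(t1,whs1), truck_at(t2,portB)}

== RESULT ==
["truck_at(t1,whs1)", "truck_at(t2,portB)"]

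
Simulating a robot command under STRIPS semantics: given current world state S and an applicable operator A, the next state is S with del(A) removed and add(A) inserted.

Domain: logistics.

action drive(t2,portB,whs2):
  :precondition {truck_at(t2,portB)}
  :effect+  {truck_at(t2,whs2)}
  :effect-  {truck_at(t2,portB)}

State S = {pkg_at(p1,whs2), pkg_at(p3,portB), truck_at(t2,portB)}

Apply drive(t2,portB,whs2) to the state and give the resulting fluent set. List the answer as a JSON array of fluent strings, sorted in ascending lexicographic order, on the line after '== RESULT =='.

Progress:
  pre ⊆ S: {truck_at(t2,portB)} ⊆ S  — applicable
  S \ del = {pkg_at(p1,whs2), pkg_at(p3,portB)}
  ∪ add   = {pkg_at(p1,whs2), pkg_at(p3,portB), truck_at(t2,whs2)}

== RESULT ==
["pkg_at(p1,whs2)", "pkg_at(p3,portB)", "truck_at(t2,whs2)"]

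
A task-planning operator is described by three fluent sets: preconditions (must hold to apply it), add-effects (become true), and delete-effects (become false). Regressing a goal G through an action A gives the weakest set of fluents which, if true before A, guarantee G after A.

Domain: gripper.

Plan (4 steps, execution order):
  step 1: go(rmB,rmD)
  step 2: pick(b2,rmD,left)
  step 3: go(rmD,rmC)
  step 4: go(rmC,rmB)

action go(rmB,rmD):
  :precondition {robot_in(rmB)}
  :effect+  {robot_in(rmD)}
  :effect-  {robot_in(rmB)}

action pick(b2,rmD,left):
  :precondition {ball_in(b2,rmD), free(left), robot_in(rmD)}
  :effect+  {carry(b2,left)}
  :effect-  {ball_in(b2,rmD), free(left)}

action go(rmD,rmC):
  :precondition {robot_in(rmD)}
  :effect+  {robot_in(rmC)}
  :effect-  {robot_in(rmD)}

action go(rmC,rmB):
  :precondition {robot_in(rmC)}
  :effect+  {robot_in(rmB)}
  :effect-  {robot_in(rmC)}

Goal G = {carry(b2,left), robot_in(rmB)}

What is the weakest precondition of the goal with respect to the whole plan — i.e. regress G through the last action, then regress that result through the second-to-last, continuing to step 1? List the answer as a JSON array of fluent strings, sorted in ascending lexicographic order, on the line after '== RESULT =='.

Regress step by step:
  through step 4 (go(rmC,rmB)): drop {robot_in(rmB)}, keep {carry(b2,left)}, require {robot_in(rmC)}
    → {carry(b2,left), robot_in(rmC)}
  through step 3 (go(rmD,rmC)): drop {robot_in(rmC)}, keep {carry(b2,left)}, require {robot_in(rmD)}
    → {carry(b2,left), robot_in(rmD)}
  through step 2 (pick(b2,rmD,left)): drop {carry(b2,left)}, keep {robot_in(rmD)}, require {ball_in(b2,rmD), free(left), robot_in(rmD)}
    → {ball_in(b2,rmD), free(left), robot_in(rmD)}
  through step 1 (go(rmB,rmD)): drop {robot_in(rmD)}, keep {ball_in(b2,rmD), free(left)}, require {robot_in(rmB)}
    → {ball_in(b2,rmD), free(left), robot_in(rmB)}

== RESULT ==
["ball_in(b2,rmD)", "free(left)", "robot_in(rmB)"]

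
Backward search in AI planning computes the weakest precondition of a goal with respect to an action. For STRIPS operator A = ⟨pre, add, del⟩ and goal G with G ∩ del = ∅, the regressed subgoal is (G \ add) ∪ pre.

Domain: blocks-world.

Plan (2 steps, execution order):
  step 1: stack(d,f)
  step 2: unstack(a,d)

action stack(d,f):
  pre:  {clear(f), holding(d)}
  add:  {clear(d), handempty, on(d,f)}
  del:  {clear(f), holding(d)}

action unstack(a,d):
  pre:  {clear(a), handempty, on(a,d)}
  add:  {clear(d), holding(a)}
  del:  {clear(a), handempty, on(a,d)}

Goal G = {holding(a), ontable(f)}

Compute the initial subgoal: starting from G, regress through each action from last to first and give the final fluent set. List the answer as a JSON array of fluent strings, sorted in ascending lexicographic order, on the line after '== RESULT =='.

Work backward from the goal:
  through step 2 (unstack(a,d)): drop {holding(a)}, keep {ontable(f)}, require {clear(a), handempty, on(a,d)}
    → {clear(a), handempty, on(a,d), ontable(f)}
  through step 1 (stack(d,f)): drop {handempty}, keep {clear(a), on(a,d), ontable(f)}, require {clear(f), holding(d)}
    → {clear(a), clear(f), holding(d), on(a,d), ontable(f)}

== RESULT ==
["clear(a)", "clear(f)", "holding(d)", "on(a,d)", "ontable(f)"]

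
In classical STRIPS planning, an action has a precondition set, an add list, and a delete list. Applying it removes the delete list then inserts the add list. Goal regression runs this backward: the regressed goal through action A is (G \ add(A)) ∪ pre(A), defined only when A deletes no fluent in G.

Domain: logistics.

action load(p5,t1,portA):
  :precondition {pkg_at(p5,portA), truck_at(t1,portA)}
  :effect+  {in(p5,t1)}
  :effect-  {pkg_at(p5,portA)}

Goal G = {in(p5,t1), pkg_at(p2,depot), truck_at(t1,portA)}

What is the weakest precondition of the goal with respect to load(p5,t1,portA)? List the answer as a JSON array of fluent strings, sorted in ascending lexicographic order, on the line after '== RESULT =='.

Regress:
  G ∩ del = {}  (empty — regression defined)
  G \ add = {in(p5,t1), pkg_at(p2,depot), truck_at(t1,portA)} \ {in(p5,t1)} = {pkg_at(p2,depot), truck_at(t1,portA)}
  ∪ pre   = {pkg_at(p2,depot), truck_at(t1,portA)} ∪ {pkg_at(p5,portA), truck_at(t1,portA)}
          = {pkg_at(p2,depot), pkg_at(p5,portA), truck_at(t1,portA)}

== RESULT ==
["pkg_at(p2,depot)", "pkg_at(p5,portA)", "truck_at(t1,portA)"]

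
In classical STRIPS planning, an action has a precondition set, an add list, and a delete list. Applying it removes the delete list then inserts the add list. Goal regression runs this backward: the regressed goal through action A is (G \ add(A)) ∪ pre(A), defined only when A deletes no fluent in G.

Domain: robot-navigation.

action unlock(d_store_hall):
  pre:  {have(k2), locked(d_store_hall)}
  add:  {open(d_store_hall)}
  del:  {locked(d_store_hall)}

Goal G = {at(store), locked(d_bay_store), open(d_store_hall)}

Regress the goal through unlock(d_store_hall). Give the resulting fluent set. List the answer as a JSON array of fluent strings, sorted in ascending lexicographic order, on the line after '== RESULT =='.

Regress:
  G ∩ del = {}  (empty — regression defined)
  G \ add = {at(store), locked(d_bay_store), open(d_store_hall)} \ {open(d_store_hall)} = {at(store), locked(d_bay_store)}
  ∪ pre   = {at(store), locked(d_bay_store)} ∪ {have(k2), locked(d_store_hall)}
          = {at(store), have(k2), locked(d_bay_store), locked(d_store_hall)}

== RESULT ==
["at(store)", "have(k2)", "locked(d_bay_store)", "locked(d_store_hall)"]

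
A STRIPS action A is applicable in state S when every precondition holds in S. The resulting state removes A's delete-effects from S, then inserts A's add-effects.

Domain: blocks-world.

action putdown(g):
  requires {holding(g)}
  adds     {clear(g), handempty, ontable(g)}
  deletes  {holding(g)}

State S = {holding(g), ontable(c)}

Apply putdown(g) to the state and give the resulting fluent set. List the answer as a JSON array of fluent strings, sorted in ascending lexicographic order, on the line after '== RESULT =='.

Progress:
  pre ⊆ S: {holding(g)} ⊆ S  — applicable
  S \ del = {ontable(c)}
  ∪ add   = {clear(g), handempty, ontable(c), ontable(g)}

== RESULT ==
["clear(g)", "handempty", "ontable(c)", "ontable(g)"]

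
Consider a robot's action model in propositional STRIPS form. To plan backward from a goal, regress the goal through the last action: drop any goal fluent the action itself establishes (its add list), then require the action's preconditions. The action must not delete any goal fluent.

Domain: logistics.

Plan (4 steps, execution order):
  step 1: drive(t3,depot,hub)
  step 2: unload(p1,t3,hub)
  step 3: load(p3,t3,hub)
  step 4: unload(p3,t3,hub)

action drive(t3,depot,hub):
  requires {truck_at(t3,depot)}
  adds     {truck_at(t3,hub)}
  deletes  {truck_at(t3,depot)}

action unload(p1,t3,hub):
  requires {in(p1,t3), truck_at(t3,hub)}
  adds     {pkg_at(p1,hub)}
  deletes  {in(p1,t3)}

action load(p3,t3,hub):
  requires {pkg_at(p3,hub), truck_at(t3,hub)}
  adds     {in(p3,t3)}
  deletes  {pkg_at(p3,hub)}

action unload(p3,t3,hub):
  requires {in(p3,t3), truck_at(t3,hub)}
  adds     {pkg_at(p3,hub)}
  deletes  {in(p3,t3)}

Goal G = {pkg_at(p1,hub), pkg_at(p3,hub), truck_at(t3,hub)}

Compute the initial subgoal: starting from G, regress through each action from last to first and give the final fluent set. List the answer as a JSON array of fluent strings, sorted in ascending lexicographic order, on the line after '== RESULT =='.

Regress step by step:
  through step 4 (unload(p3,t3,hub)): drop {pkg_at(p3,hub)}, keep {pkg_at(p1,hub), truck_at(t3,hub)}, require {in(p3,t3), truck_at(t3,hub)}
    → {in(p3,t3), pkg_at(p1,hub), truck_at(t3,hub)}
  through step 3 (load(p3,t3,hub)): drop {in(p3,t3)}, keep {pkg_at(p1,hub), truck_at(t3,hub)}, require {pkg_at(p3,hub), truck_at(t3,hub)}
    → {pkg_at(p1,hub), pkg_at(p3,hub), truck_at(t3,hub)}
  through step 2 (unload(p1,t3,hub)): drop {pkg_at(p1,hub)}, keep {pkg_at(p3,hub), truck_at(t3,hub)}, require {in(p1,t3), truck_at(t3,hub)}
    → {in(p1,t3), pkg_at(p3,hub), truck_at(t3,hub)}
  through step 1 (drive(t3,depot,hub)): drop {truck_at(t3,hub)}, keep {in(p1,t3), pkg_at(p3,hub)}, require {truck_at(t3,depot)}
    → {in(p1,t3), pkg_at(p3,hub), truck_at(t3,depot)}

== RESULT ==
["in(p1,t3)", "pkg_at(p3,hub)", "truck_at(t3,depot)"]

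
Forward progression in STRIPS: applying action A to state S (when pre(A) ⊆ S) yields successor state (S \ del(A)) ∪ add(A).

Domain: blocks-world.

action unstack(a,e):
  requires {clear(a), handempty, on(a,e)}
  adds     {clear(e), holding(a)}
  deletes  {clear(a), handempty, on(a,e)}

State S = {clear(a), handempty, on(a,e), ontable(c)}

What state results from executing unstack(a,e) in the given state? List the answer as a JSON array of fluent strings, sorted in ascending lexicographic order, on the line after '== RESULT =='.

Progress:
  pre ⊆ S: {clear(a), handempty, on(a,e)} ⊆ S  — applicable
  S \ del = {ontable(c)}
  ∪ add   = {clear(e), holding(a), ontable(c)}

== RESULT ==
["clear(e)", "holding(a)", "ontable(c)"]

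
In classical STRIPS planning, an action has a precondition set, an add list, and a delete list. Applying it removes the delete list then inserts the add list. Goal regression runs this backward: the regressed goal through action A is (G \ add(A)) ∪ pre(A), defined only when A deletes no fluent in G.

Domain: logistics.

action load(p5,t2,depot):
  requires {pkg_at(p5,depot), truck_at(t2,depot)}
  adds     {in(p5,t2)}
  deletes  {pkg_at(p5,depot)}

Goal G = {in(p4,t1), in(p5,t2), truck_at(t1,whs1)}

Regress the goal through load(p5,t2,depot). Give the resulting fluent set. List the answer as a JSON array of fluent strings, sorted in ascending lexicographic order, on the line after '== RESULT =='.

Compute (G \ add) ∪ pre:
  G ∩ del = {}  (empty — regression defined)
  G \ add = {in(p4,t1), in(p5,t2), truck_at(t1,whs1)} \ {in(p5,t2)} = {in(p4,t1), truck_at(t1,whs1)}
  ∪ pre   = {in(p4,t1), truck_at(t1,whs1)} ∪ {pkg_at(p5,depot), truck_at(t2,depot)}
          = {in(p4,t1), pkg_at(p5,depot), truck_at(t1,whs1), truck_at(t2,depot)}

== RESULT ==
["in(p4,t1)", "pkg_at(p5,depot)", "truck_at(t1,whs1)", "truck_at(t2,depot)"]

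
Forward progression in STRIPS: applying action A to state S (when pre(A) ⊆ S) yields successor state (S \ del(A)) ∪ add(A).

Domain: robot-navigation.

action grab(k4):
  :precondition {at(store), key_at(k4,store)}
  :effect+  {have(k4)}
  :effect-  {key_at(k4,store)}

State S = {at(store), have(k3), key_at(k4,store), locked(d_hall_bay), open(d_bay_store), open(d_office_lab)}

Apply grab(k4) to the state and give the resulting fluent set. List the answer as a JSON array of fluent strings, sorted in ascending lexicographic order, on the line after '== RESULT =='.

Compute (S \ del) ∪ add:
  pre ⊆ S: {at(store), key_at(k4,store)} ⊆ S  — applicable
  S \ del = {at(store), have(k3), locked(d_hall_bay), open(d_bay_store), open(d_office_lab)}
  ∪ add   = {at(store), have(k3), have(k4), locked(d_hall_bay), open(d_bay_store), open(d_office_lab)}

== RESULT ==
["at(store)", "have(k3)", "have(k4)", "locked(d_hall_bay)", "open(d_bay_store)", "open(d_office_lab)"]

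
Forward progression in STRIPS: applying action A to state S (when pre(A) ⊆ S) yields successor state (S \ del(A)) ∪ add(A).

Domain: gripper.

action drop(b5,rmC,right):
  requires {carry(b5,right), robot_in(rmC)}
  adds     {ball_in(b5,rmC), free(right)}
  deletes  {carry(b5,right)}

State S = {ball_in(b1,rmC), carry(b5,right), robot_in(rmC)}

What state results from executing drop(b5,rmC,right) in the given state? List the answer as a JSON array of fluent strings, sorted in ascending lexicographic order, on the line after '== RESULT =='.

Compute (S \ del) ∪ add:
  pre ⊆ S: {carry(b5,right), robot_in(rmC)} ⊆ S  — applicable
  S \ del = {ball_in(b1,rmC), robot_in(rmC)}
  ∪ add   = {ball_in(b1,rmC), ball_in(b5,rmC), free(right), robot_in(rmC)}

== RESULT ==
["ball_in(b1,rmC)", "ball_in(b5,rmC)", "free(right)", "robot_in(rmC)"]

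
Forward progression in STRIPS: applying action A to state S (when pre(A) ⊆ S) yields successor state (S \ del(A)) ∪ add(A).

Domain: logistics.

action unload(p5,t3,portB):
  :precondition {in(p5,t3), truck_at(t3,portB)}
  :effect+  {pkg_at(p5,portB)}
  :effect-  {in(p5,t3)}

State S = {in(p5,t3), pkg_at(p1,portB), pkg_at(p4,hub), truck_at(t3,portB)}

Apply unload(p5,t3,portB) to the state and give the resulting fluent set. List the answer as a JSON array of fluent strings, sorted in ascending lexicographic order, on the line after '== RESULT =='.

Progress:
  pre ⊆ S: {in(p5,t3), truck_at(t3,portB)} ⊆ S  — applicable
  S \ del = {pkg_at(p1,portB), pkg_at(p4,hub), truck_at(t3,portB)}
  ∪ add   = {pkg_at(p1,portB), pkg_at(p4,hub), pkg_at(p5,portB), truck_at(t3,portB)}

== RESULT ==
["pkg_at(p1,portB)", "pkg_at(p4,hub)", "pkg_at(p5,portB)", "truck_at(t3,portB)"]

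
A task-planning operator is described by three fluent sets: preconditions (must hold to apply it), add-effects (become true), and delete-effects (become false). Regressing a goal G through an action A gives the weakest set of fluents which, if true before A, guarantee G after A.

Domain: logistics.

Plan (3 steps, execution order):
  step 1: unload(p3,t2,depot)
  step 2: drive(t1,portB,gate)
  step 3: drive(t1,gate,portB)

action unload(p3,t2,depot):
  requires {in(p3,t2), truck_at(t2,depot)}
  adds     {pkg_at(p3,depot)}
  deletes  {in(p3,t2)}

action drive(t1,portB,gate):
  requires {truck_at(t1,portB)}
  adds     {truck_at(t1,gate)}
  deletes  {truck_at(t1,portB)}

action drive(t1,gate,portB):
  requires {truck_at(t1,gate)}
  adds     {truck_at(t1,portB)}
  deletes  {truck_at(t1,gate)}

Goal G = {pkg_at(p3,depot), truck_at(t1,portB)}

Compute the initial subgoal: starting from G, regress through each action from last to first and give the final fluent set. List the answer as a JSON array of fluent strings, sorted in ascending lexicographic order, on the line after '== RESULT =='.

Regress step by step:
  through step 3 (drive(t1,gate,portB)): drop {truck_at(t1,portB)}, keep {pkg_at(p3,depot)}, require {truck_at(t1,gate)}
    → {pkg_at(p3,depot), truck_at(t1,gate)}
  through step 2 (drive(t1,portB,gate)): drop {truck_at(t1,gate)}, keep {pkg_at(p3,depot)}, require {truck_at(t1,portB)}
    → {pkg_at(p3,depot), truck_at(t1,portB)}
  through step 1 (unload(p3,t2,depot)): drop {pkg_at(p3,depot)}, keep {truck_at(t1,portB)}, require {in(p3,t2), truck_at(t2,depot)}
    → {in(p3,t2), truck_at(t1,portB), truck_at(t2,depot)}

== RESULT ==
["in(p3,t2)", "truck_at(t1,portB)", "truck_at(t2,depot)"]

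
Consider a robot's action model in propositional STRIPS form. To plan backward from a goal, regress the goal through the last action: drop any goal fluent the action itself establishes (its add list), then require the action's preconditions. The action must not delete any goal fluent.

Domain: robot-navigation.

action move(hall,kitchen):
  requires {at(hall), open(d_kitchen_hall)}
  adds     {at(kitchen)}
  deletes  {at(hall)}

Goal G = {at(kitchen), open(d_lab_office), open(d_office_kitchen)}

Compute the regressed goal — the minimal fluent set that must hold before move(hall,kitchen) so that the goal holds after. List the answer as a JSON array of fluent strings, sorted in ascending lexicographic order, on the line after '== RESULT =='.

Regress:
  G ∩ del = {}  (empty — regression defined)
  G \ add = {at(kitchen), open(d_lab_office), open(d_office_kitchen)} \ {at(kitchen)} = {open(d_lab_office), open(d_office_kitchen)}
  ∪ pre   = {open(d_lab_office), open(d_office_kitchen)} ∪ {at(hall), open(d_kitchen_hall)}
          = {at(hall), open(d_kitchen_hall), open(d_lab_office), open(d_office_kitchen)}

== RESULT ==
["at(hall)", "open(d_kitchen_hall)", "open(d_lab_office)", "open(d_office_kitchen)"]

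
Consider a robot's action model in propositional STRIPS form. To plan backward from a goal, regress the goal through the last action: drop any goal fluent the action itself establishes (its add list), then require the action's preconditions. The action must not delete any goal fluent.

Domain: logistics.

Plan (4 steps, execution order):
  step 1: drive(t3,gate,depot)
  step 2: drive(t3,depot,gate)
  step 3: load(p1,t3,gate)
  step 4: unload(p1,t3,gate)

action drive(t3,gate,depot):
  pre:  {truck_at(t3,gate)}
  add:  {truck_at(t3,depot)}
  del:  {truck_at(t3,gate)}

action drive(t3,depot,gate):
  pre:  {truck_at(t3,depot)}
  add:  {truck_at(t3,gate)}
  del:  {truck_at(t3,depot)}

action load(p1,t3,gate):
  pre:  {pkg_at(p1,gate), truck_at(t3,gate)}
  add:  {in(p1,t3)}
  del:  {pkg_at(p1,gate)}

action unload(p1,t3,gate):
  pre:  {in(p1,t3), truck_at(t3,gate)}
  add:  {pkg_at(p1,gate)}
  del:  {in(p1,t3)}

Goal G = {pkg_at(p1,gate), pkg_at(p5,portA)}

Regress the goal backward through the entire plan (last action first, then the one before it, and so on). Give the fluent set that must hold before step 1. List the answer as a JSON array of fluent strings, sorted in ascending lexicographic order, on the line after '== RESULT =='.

Regress step by step:
  through step 4 (unload(p1,t3,gate)): drop {pkg_at(p1,gate)}, keep {pkg_at(p5,portA)}, require {in(p1,t3), truck_at(t3,gate)}
    → {in(p1,t3), pkg_at(p5,portA), truck_at(t3,gate)}
  through step 3 (load(p1,t3,gate)): drop {in(p1,t3)}, keep {pkg_at(p5,portA), truck_at(t3,gate)}, require {pkg_at(p1,gate), truck_at(t3,gate)}
    → {pkg_at(p1,gate), pkg_at(p5,portA), truck_at(t3,gate)}
  through step 2 (drive(t3,depot,gate)): drop {truck_at(t3,gate)}, keep {pkg_at(p1,gate), pkg_at(p5,portA)}, require {truck_at(t3,depot)}
    → {pkg_at(p1,gate), pkg_at(p5,portA), truck_at(t3,depot)}
  through step 1 (drive(t3,gate,depot)): drop {truck_at(t3,depot)}, keep {pkg_at(p1,gate), pkg_at(p5,portA)}, require {truck_at(t3,gate)}
    → {pkg_at(p1,gate), pkg_at(p5,portA), truck_at(t3,gate)}

== RESULT ==
["pkg_at(p1,gate)", "pkg_at(p5,portA)", "truck_at(t3,gate)"]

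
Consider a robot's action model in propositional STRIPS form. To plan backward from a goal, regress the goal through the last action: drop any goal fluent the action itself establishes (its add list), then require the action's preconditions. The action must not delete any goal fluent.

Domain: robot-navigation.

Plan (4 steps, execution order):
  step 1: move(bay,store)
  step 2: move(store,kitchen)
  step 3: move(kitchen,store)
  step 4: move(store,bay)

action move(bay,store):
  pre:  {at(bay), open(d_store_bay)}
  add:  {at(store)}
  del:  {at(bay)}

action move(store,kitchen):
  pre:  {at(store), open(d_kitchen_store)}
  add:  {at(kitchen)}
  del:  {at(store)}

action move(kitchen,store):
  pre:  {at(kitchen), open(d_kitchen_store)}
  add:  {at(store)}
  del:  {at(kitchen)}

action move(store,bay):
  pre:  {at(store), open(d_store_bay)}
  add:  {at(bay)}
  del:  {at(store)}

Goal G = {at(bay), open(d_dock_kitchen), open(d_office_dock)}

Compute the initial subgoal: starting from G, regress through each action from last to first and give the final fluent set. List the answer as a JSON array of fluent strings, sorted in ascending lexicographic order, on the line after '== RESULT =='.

Work backward from the goal:
  through step 4 (move(store,bay)): drop {at(bay)}, keep {open(d_dock_kitchen), open(d_office_dock)}, require {at(store), open(d_store_bay)}
    → {at(store), open(d_dock_kitchen), open(d_office_dock), open(d_store_bay)}
  through step 3 (move(kitchen,store)): drop {at(store)}, keep {open(d_dock_kitchen), open(d_office_dock), open(d_store_bay)}, require {at(kitchen), open(d_kitchen_store)}
    → {at(kitchen), open(d_dock_kitchen), open(d_kitchen_store), open(d_office_dock), open(d_store_bay)}
  through step 2 (move(store,kitchen)): drop {at(kitchen)}, keep {open(d_dock_kitchen), open(d_kitchen_store), open(d_office_dock), open(d_store_bay)}, require {at(store), open(d_kitchen_store)}
    → {at(store), open(d_dock_kitchen), open(d_kitchen_store), open(d_office_dock), open(d_store_bay)}
  through step 1 (move(bay,store)): drop {at(store)}, keep {open(d_dock_kitchen), open(d_kitchen_store), open(d_office_dock), open(d_store_bay)}, require {at(bay), open(d_store_bay)}
    → {at(bay), open(d_dock_kitchen), open(d_kitchen_store), open(d_office_dock), open(d_store_bay)}

== RESULT ==
["at(bay)", "open(d_dock_kitchen)", "open(d_kitchen_store)", "open(d_office_dock)", "open(d_store_bay)"]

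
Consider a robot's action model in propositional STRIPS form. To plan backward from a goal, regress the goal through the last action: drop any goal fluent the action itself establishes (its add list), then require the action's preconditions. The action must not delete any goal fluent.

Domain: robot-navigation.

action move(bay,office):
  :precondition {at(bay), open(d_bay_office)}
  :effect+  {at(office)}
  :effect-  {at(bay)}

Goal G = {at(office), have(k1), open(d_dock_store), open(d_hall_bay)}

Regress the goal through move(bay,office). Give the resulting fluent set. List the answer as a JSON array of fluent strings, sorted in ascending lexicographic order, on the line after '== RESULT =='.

Compute (G \ add) ∪ pre:
  G ∩ del = {}  (empty — regression defined)
  G \ add = {at(office), have(k1), open(d_dock_store), open(d_hall_bay)} \ {at(office)} = {have(k1), open(d_dock_store), open(d_hall_bay)}
  ∪ pre   = {have(k1), open(d_dock_store), open(d_hall_bay)} ∪ {at(bay), open(d_bay_office)}
          = {at(bay), have(k1), open(d_bay_office), open(d_dock_store), open(d_hall_bay)}

== RESULT ==
["at(bay)", "have(k1)", "open(d_bay_office)", "open(d_dock_store)", "open(d_hall_bay)"]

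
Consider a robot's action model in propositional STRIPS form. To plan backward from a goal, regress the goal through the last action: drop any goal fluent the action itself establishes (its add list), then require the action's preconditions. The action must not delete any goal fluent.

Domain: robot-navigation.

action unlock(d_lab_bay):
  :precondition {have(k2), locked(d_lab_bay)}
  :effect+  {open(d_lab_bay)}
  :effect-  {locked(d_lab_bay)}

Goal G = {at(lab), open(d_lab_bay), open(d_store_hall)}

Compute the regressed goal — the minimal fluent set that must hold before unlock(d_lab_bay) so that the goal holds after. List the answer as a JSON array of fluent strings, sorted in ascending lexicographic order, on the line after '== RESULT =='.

Regress:
  G ∩ del = {}  (empty — regression defined)
  G \ add = {at(lab), open(d_lab_bay), open(d_store_hall)} \ {open(d_lab_bay)} = {at(lab), open(d_store_hall)}
  ∪ pre   = {at(lab), open(d_store_hall)} ∪ {have(k2), locked(d_lab_bay)}
          = {at(lab), have(k2), locked(d_lab_bay), open(d_store_hall)}

== RESULT ==
["at(lab)", "have(k2)", "locked(d_lab_bay)", "open(d_store_hall)"]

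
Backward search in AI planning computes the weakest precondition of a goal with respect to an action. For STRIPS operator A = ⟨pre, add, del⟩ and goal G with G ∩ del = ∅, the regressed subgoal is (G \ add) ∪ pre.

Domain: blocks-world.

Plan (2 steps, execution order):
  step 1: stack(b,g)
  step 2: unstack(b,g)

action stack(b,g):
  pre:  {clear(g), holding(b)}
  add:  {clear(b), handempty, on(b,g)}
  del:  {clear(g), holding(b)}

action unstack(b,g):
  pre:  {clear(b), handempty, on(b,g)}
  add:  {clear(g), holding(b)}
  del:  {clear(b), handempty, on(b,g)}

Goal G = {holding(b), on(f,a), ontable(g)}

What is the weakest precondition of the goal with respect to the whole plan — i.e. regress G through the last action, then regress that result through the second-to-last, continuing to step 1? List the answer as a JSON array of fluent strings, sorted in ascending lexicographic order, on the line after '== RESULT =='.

Regress step by step:
  through step 2 (unstack(b,g)): drop {holding(b)}, keep {on(f,a), ontable(g)}, require {clear(b), handempty, on(b,g)}
    → {clear(b), handempty, on(b,g), on(f,a), ontable(g)}
  through step 1 (stack(b,g)): drop {clear(b), handempty, on(b,g)}, keep {on(f,a), ontable(g)}, require {clear(g), holding(b)}
    → {clear(g), holding(b), on(f,a), ontable(g)}

== RESULT ==
["clear(g)", "holding(b)", "on(f,a)", "ontable(g)"]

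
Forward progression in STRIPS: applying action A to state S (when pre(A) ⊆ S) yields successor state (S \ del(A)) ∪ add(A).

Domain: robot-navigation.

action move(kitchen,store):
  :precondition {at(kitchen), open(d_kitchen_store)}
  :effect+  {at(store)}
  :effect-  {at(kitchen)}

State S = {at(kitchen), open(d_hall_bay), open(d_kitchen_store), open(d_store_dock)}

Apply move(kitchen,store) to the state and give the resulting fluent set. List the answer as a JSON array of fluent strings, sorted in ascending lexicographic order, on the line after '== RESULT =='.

Compute (S \ del) ∪ add:
  pre ⊆ S: {at(kitchen), open(d_kitchen_store)} ⊆ S  — applicable
  S \ del = {open(d_hall_bay), open(d_kitchen_store), open(d_store_dock)}
  ∪ add   = {at(store), open(d_hall_bay), open(d_kitchen_store), open(d_store_dock)}

== RESULT ==
["at(store)", "open(d_hall_bay)", "open(d_kitchen_store)", "open(d_store_dock)"]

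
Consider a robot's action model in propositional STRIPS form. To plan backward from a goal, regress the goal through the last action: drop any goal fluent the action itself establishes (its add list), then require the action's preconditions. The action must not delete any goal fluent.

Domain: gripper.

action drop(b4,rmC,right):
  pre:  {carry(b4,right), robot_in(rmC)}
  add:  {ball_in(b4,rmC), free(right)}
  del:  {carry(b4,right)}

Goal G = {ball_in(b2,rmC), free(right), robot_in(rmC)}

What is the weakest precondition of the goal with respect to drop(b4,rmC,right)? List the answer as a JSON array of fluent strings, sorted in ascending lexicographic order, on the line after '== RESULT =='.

Regress:
  G ∩ del = {}  (empty — regression defined)
  G \ add = {ball_in(b2,rmC), free(right), robot_in(rmC)} \ {ball_in(b4,rmC), free(right)} = {ball_in(b2,rmC), robot_in(rmC)}
  ∪ pre   = {ball_in(b2,rmC), robot_in(rmC)} ∪ {carry(b4,right), robot_in(rmC)}
          = {ball_in(b2,rmC), carry(b4,right), robot_in(rmC)}

== RESULT ==
["ball_in(b2,rmC)", "carry(b4,right)", "robot_in(rmC)"]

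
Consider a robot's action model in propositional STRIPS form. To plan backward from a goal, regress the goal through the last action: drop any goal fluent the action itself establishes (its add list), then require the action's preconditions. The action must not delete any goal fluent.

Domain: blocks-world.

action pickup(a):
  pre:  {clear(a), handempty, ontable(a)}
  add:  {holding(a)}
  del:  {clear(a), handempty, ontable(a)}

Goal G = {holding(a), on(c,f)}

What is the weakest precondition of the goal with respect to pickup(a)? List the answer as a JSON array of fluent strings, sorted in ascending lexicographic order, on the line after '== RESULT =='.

Regress:
  G ∩ del = {}  (empty — regression defined)
  G \ add = {holding(a), on(c,f)} \ {holding(a)} = {on(c,f)}
  ∪ pre   = {on(c,f)} ∪ {clear(a), handempty, ontable(a)}
          = {clear(a), handempty, on(c,f), ontable(a)}

== RESULT ==
["clear(a)", "handempty", "on(c,f)", "ontable(a)"]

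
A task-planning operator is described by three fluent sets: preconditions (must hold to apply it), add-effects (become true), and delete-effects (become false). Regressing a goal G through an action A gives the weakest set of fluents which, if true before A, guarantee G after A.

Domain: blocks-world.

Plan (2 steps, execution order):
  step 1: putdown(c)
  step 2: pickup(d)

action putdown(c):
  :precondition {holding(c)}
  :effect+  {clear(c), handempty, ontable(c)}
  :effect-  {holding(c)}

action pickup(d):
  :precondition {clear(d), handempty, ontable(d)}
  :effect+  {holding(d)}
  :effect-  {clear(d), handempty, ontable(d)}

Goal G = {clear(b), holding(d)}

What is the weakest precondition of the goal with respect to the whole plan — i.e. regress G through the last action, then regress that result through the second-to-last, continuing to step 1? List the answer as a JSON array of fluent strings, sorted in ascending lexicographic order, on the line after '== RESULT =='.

Regress step by step:
  through step 2 (pickup(d)): drop {holding(d)}, keep {clear(b)}, require {clear(d), handempty, ontable(d)}
    → {clear(b), clear(d), handempty, ontable(d)}
  through step 1 (putdown(c)): drop {handempty}, keep {clear(b), clear(d), ontable(d)}, require {holding(c)}
    → {clear(b), clear(d), holding(c), ontable(d)}

== RESULT ==
["clear(b)", "clear(d)", "holding(c)", "ontable(d)"]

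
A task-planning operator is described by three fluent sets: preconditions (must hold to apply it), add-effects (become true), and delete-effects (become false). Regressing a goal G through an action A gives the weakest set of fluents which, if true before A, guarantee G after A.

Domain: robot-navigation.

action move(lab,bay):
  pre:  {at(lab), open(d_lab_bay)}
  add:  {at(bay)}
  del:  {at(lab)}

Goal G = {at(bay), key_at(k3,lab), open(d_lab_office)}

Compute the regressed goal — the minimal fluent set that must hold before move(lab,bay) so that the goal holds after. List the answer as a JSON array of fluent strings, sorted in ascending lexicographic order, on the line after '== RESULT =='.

Regress:
  G ∩ del = {}  (empty — regression defined)
  G \ add = {at(bay), key_at(k3,lab), open(d_lab_office)} \ {at(bay)} = {key_at(k3,lab), open(d_lab_office)}
  ∪ pre   = {key_at(k3,lab), open(d_lab_office)} ∪ {at(lab), open(d_lab_bay)}
          = {at(lab), key_at(k3,lab), open(d_lab_bay), open(d_lab_office)}

== RESULT ==
["at(lab)", "key_at(k3,lab)", "open(d_lab_bay)", "open(d_lab_office)"]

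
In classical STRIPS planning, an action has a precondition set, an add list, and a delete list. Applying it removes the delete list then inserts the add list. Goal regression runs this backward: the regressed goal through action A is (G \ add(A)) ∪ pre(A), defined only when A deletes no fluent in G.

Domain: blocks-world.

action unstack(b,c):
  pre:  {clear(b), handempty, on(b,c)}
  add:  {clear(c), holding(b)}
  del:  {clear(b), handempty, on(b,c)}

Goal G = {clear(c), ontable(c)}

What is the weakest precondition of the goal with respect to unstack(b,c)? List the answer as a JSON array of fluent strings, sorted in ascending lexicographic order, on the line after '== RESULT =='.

Regress:
  G ∩ del = {}  (empty — regression defined)
  G \ add = {clear(c), ontable(c)} \ {clear(c), holding(b)} = {ontable(c)}
  ∪ pre   = {ontable(c)} ∪ {clear(b), handempty, on(b,c)}
          = {clear(b), handempty, on(b,c), ontable(c)}

== RESULT ==
["clear(b)", "handempty", "on(b,c)", "ontable(c)"]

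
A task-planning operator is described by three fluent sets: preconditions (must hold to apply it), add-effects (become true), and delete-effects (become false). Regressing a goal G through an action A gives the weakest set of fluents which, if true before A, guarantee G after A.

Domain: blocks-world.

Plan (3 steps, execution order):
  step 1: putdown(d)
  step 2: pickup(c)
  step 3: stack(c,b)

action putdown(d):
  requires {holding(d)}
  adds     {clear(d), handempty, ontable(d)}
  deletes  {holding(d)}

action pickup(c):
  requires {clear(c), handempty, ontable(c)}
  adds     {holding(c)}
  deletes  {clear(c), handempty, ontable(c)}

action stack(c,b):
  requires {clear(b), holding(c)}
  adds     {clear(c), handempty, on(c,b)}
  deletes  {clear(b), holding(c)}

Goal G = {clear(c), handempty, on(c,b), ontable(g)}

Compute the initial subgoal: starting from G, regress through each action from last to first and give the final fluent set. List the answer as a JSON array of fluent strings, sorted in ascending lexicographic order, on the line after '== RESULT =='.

Work backward from the goal:
  through step 3 (stack(c,b)): drop {clear(c), handempty, on(c,b)}, keep {ontable(g)}, require {clear(b), holding(c)}
    → {clear(b), holding(c), ontable(g)}
  through step 2 (pickup(c)): drop {holding(c)}, keep {clear(b), ontable(g)}, require {clear(c), handempty, ontable(c)}
    → {clear(b), clear(c), handempty, ontable(c), ontable(g)}
  through step 1 (putdown(d)): drop {handempty}, keep {clear(b), clear(c), ontable(c), ontable(g)}, require {holding(d)}
    → {clear(b), clear(c), holding(d), ontable(c), ontable(g)}

== RESULT ==
["clear(b)", "clear(c)", "holding(d)", "ontable(c)", "ontable(g)"]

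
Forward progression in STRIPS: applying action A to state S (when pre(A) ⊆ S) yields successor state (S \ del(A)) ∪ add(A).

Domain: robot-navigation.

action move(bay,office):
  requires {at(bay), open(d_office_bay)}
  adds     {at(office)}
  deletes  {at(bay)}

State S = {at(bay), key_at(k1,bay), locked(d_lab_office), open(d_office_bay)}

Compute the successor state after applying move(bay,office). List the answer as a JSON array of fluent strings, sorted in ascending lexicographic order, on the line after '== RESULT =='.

Progress:
  pre ⊆ S: {at(bay), open(d_office_bay)} ⊆ S  — applicable
  S \ del = {key_at(k1,bay), locked(d_lab_office), open(d_office_bay)}
  ∪ add   = {at(office), key_at(k1,bay), locked(d_lab_office), open(d_office_bay)}

== RESULT ==
["at(office)", "key_at(k1,bay)", "locked(d_lab_office)", "open(d_office_bay)"]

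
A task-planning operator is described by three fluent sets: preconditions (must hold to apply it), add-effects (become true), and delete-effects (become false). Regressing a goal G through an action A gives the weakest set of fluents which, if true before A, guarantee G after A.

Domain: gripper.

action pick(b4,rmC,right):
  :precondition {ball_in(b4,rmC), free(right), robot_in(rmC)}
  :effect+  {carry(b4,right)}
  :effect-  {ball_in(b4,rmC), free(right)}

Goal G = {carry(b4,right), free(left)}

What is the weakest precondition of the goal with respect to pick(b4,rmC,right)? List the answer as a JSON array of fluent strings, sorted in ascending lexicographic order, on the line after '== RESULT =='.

Compute (G \ add) ∪ pre:
  G ∩ del = {}  (empty — regression defined)
  G \ add = {carry(b4,right), free(left)} \ {carry(b4,right)} = {free(left)}
  ∪ pre   = {free(left)} ∪ {ball_in(b4,rmC), free(right), robot_in(rmC)}
          = {ball_in(b4,rmC), free(left), free(right), robot_in(rmC)}

== RESULT ==
["ball_in(b4,rmC)", "free(left)", "free(right)", "robot_in(rmC)"]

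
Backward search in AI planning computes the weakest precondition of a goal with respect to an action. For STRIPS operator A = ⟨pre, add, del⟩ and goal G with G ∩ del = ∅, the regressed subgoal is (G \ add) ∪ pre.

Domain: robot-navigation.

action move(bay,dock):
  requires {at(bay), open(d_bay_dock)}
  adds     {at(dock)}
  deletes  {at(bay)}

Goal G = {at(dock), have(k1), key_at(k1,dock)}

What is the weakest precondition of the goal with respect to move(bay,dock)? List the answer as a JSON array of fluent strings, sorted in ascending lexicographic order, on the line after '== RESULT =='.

Compute (G \ add) ∪ pre:
  G ∩ del = {}  (empty — regression defined)
  G \ add = {at(dock), have(k1), key_at(k1,dock)} \ {at(dock)} = {have(k1), key_at(k1,dock)}
  ∪ pre   = {have(k1), key_at(k1,dock)} ∪ {at(bay), open(d_bay_dock)}
          = {at(bay), have(k1), key_at(k1,dock), open(d_bay_dock)}

== RESULT ==
["at(bay)", "have(k1)", "key_at(k1,dock)", "open(d_bay_dock)"]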